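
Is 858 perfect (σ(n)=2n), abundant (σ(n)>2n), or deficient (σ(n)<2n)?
abundant

Proper divisors of 858: sum = 1 + 2 + 3 + 6 + 11 + 13 + 22 + 26 + 33 + 39 + 66 + 78 + 143 + 286 + 429 = 1158
Since 1158 > 858, 858 is abundant.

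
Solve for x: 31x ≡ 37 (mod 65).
x ≡ 62 (mod 65)

gcd(31, 65) = 1, which divides 37, so solutions exist.
Find 31^(-1) mod 65 by the extended Euclidean algorithm:
65 = 2 × 31 + 3  ⟹  3 = (1)·65 + (-2)·31
31 = 10 × 3 + 1  ⟹  1 = (-10)·65 + (21)·31
So (21)·31 ≡ 1 (mod 65), i.e. 31^(-1) ≡ 21 (mod 65).
x ≡ 21 × 37 = 777 ≡ 62 (mod 65).
Check: 31 × 62 = 1922 ≡ 37 (mod 65).
Unique solution: x ≡ 62 (mod 65)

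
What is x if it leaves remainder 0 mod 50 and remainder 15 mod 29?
450

Using Chinese Remainder Theorem:
M = 50 × 29 = 1450
M1 = 29, M2 = 50
y1 = 29^(-1) mod 50 = 19
y2 = 50^(-1) mod 29 = 18
x = (0×29×19 + 15×50×18) mod 1450 = 450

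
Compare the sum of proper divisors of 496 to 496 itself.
perfect

Proper divisors of 496: sum = 1 + 2 + 4 + 8 + 16 + 31 + 62 + 124 + 248 = 496
Since 496 = 496, 496 is perfect.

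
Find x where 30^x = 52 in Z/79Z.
60

Baby-step giant-step with step n = ⌈√79⌉ = 9.
Baby steps 30^j mod 79 (j:value) for j=0..8: 0:1, 1:30, 2:31, 3:61, 4:13, 5:74, 6:8, 7:3, 8:11.
Giant-step multiplier: 30^(-9) ≡ 30^(78-9) = 30^69 ≡ 17 (mod 79).
Giant steps γ_i = 52·17^i mod 79: γ_0=52, γ_1=15, γ_2=18, γ_3=69, γ_4=67, γ_5=33, γ_6=8 (in table at j=6).
x = i·n + j = 6·9 + 6 = 60.
Check: 30^60 ≡ 52 (mod 79).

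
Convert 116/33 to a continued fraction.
[3; 1, 1, 16]

Euclidean algorithm steps:
116 = 3 × 33 + 17
33 = 1 × 17 + 16
17 = 1 × 16 + 1
16 = 16 × 1 + 0
Continued fraction: [3; 1, 1, 16]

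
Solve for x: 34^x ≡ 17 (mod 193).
95

Baby-step giant-step with step n = ⌈√193⌉ = 14.
Baby steps 34^j mod 193 (j:value) for j=0..13: 0:1, 1:34, 2:191, 3:125, 4:4, 5:136, 6:185, 7:114, 8:16, 9:158, 10:161, 11:70, 12:64, 13:53.
Giant-step multiplier: 34^(-14) ≡ 34^(192-14) = 34^178 ≡ 98 (mod 193).
Giant steps γ_i = 17·98^i mod 193: γ_0=17, γ_1=122, γ_2=183, γ_3=178, γ_4=74, γ_5=111, γ_6=70 (in table at j=11).
x = i·n + j = 6·14 + 11 = 95.
Check: 34^95 ≡ 17 (mod 193).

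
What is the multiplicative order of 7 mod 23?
22

23 is prime, so ord(7) divides φ(23) = 22.
Divisors of 22: 1, 2, 11, 22.
Repeated squaring: 7^1 ≡ 7, 7^2 ≡ 3, 7^4 ≡ 9, 7^8 ≡ 12, 7^16 ≡ 6 (mod 23).
Test 7^d mod 23 for each divisor d in increasing order:
7^1 ≡ 7
7^2 ≡ 3
7^11 = 7^8·7^2·7^1 ≡ 22
7^22 = 7^16·7^4·7^2 ≡ 1  ← first divisor giving 1
The order is 22.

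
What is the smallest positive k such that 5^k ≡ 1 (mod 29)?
14

29 is prime, so ord(5) divides φ(29) = 28.
Divisors of 28: 1, 2, 4, 7, 14, 28.
Repeated squaring: 5^1 ≡ 5, 5^2 ≡ 25, 5^4 ≡ 16, 5^8 ≡ 24, 5^16 ≡ 25 (mod 29).
Test 5^d mod 29 for each divisor d in increasing order:
5^1 ≡ 5
5^2 ≡ 25
5^4 ≡ 16
5^7 = 5^4·5^2·5^1 ≡ 28
5^14 = 5^8·5^4·5^2 ≡ 1  ← first divisor giving 1
The order is 14.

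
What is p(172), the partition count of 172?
330495499613

p(n) counts ways to write n as a sum of positive integers (order ignored).
Euler's pentagonal recurrence: p(k) = p(k-1) + p(k-2) - p(k-5) - p(k-7) + p(k-12) + p(k-15) - ... (offsets j(3j∓1)/2, signs ++--, p(0)=1, p(<0)=0).
DP table for k = 0..171: p(0)=1, p(1)=1, p(2)=2, p(3)=3, p(4)=5, p(5)=7, p(6)=11, p(7)=15, p(8)=22, p(9)=30, p(10)=42, p(11)=56, p(12)=77, p(13)=101, p(14)=135, p(15)=176, p(16)=231, p(17)=297, p(18)=385, p(19)=490, p(20)=627, p(21)=792, p(22)=1002, p(23)=1255, p(24)=1575, p(25)=1958, p(26)=2436, p(27)=3010, p(28)=3718, p(29)=4565, p(30)=5604, p(31)=6842, p(32)=8349, p(33)=10143, p(34)=12310, p(35)=14883, p(36)=17977, p(37)=21637, p(38)=26015, p(39)=31185, p(40)=37338, p(41)=44583, p(42)=53174, p(43)=63261, p(44)=75175, p(45)=89134, p(46)=105558, p(47)=124754, p(48)=147273, p(49)=173525, p(50)=204226, p(51)=239943, p(52)=281589, p(53)=329931, p(54)=386155, p(55)=451276, p(56)=526823, p(57)=614154, p(58)=715220, p(59)=831820, p(60)=966467, p(61)=1121505, p(62)=1300156, p(63)=1505499, p(64)=1741630, p(65)=2012558, p(66)=2323520, p(67)=2679689, p(68)=3087735, p(69)=3554345, p(70)=4087968, p(71)=4697205, p(72)=5392783, p(73)=6185689, p(74)=7089500, p(75)=8118264, p(76)=9289091, p(77)=10619863, p(78)=12132164, p(79)=13848650, p(80)=15796476, p(81)=18004327, p(82)=20506255, p(83)=23338469, p(84)=26543660, p(85)=30167357, p(86)=34262962, p(87)=38887673, p(88)=44108109, p(89)=49995925, p(90)=56634173, p(91)=64112359, p(92)=72533807, p(93)=82010177, p(94)=92669720, p(95)=104651419, p(96)=118114304, p(97)=133230930, p(98)=150198136, p(99)=169229875, p(100)=190569292, p(101)=214481126, p(102)=241265379, p(103)=271248950, p(104)=304801365, p(105)=342325709, p(106)=384276336, p(107)=431149389, p(108)=483502844, p(109)=541946240, p(110)=607163746, p(111)=679903203, p(112)=761002156, p(113)=851376628, p(114)=952050665, p(115)=1064144451, p(116)=1188908248, p(117)=1327710076, p(118)=1482074143, p(119)=1653668665, p(120)=1844349560, p(121)=2056148051, p(122)=2291320912, p(123)=2552338241, p(124)=2841940500, p(125)=3163127352, p(126)=3519222692, p(127)=3913864295, p(128)=4351078600, p(129)=4835271870, p(130)=5371315400, p(131)=5964539504, p(132)=6620830889, p(133)=7346629512, p(134)=8149040695, p(135)=9035836076, p(136)=10015581680, p(137)=11097645016, p(138)=12292341831, p(139)=13610949895, p(140)=15065878135, p(141)=16670689208, p(142)=18440293320, p(143)=20390982757, p(144)=22540654445, p(145)=24908858009, p(146)=27517052599, p(147)=30388671978, p(148)=33549419497, p(149)=37027355200, p(150)=40853235313, p(151)=45060624582, p(152)=49686288421, p(153)=54770336324, p(154)=60356673280, p(155)=66493182097, p(156)=73232243759, p(157)=80630964769, p(158)=88751778802, p(159)=97662728555, p(160)=107438159466, p(161)=118159068427, p(162)=129913904637, p(163)=142798995930, p(164)=156919475295, p(165)=172389800255, p(166)=189334822579, p(167)=207890420102, p(168)=228204732751, p(169)=250438925115, p(170)=274768617130, p(171)=301384802048.
Final step: p(172) = p(171) + p(170) - p(167) - p(165) + p(160) + p(157) - p(150) - p(146) + p(137) + p(132) - p(121) - p(115) + p(102) + p(95) - p(80) - p(72) + p(55) + p(46) - p(27) - p(17)
= 301384802048 + 274768617130 - 207890420102 - 172389800255 + 107438159466 + 80630964769 - 40853235313 - 27517052599 + 11097645016 + 6620830889 - 2056148051 - 1064144451 + 241265379 + 104651419 - 15796476 - 5392783 + 451276 + 105558 - 3010 - 297
= 330495499613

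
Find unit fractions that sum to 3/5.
1/2 + 1/10

Greedy algorithm:
3/5: ceiling(5/3) = 2, use 1/2
1/10: ceiling(10/1) = 10, use 1/10
Result: 3/5 = 1/2 + 1/10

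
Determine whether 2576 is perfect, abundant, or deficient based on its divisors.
abundant

Proper divisors of 2576: sum = 1 + 2 + 4 + 7 + 8 + 14 + 16 + 23 + ... + 322 + 368 + 644 + 1288 (19 divisors) = 3376
Since 3376 > 2576, 2576 is abundant.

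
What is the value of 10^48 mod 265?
240

Repeated squaring. Binary of 48 = 110000.
10^1 ≡ 10 (mod 265); 10^2 ≡ 100 (mod 265); 10^4 ≡ 195 (mod 265); 10^8 ≡ 130 (mod 265); 10^16 ≡ 205 (mod 265); 10^32 ≡ 155 (mod 265)
10^48 = 10^16 × 10^32 ≡ 240 (mod 265)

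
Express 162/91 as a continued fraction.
[1; 1, 3, 1, 1, 4, 2]

Euclidean algorithm steps:
162 = 1 × 91 + 71
91 = 1 × 71 + 20
71 = 3 × 20 + 11
20 = 1 × 11 + 9
11 = 1 × 9 + 2
9 = 4 × 2 + 1
2 = 2 × 1 + 0
Continued fraction: [1; 1, 3, 1, 1, 4, 2]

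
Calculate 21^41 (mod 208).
21

Repeated squaring. Binary of 41 = 101001.
21^1 ≡ 21 (mod 208); 21^2 ≡ 25 (mod 208); 21^4 ≡ 1 (mod 208); 21^8 ≡ 1 (mod 208); 21^16 ≡ 1 (mod 208); 21^32 ≡ 1 (mod 208)
21^41 = 21^1 × 21^8 × 21^32 ≡ 21 (mod 208)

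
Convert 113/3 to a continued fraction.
[37; 1, 2]

Euclidean algorithm steps:
113 = 37 × 3 + 2
3 = 1 × 2 + 1
2 = 2 × 1 + 0
Continued fraction: [37; 1, 2]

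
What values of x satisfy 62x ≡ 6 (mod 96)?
x ≡ 45 (mod 48)

gcd(62, 96) = 2, which divides 6, so solutions exist.
Divide through by 2: 31x ≡ 3 (mod 48).
Find 31^(-1) mod 48 by the extended Euclidean algorithm:
48 = 1 × 31 + 17  ⟹  17 = (1)·48 + (-1)·31
31 = 1 × 17 + 14  ⟹  14 = (-1)·48 + (2)·31
17 = 1 × 14 + 3  ⟹  3 = (2)·48 + (-3)·31
14 = 4 × 3 + 2  ⟹  2 = (-9)·48 + (14)·31
3 = 1 × 2 + 1  ⟹  1 = (11)·48 + (-17)·31
So (-17)·31 ≡ 1 (mod 48), i.e. 31^(-1) ≡ -17 ≡ 31 (mod 48).
x ≡ 31 × 3 = 93 ≡ 45 (mod 48).
Check: 62 × 45 = 2790 ≡ 6 (mod 96).
x ≡ 45 (mod 48), giving 2 solutions mod 96.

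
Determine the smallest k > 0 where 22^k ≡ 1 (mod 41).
40

41 is prime, so ord(22) divides φ(41) = 40.
Divisors of 40: 1, 2, 4, 5, 8, 10, 20, 40.
Repeated squaring: 22^1 ≡ 22, 22^2 ≡ 33, 22^4 ≡ 23, 22^8 ≡ 37, 22^16 ≡ 16, 22^32 ≡ 10 (mod 41).
Test 22^d mod 41 for each divisor d in increasing order:
22^1 ≡ 22
22^2 ≡ 33
22^4 ≡ 23
22^5 = 22^4·22^1 ≡ 14
22^8 ≡ 37
22^10 = 22^8·22^2 ≡ 32
22^20 = 22^16·22^4 ≡ 40
22^40 = 22^32·22^8 ≡ 1  ← first divisor giving 1
The order is 40.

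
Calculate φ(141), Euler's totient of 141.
92

141 = 3 × 47
φ(n) = n × ∏(1 - 1/p) for each prime p dividing n
φ(141) = 141 × (1 - 1/3) × (1 - 1/47) = 92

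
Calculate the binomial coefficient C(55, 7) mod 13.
0

Using Lucas' theorem:
Write n=55 and k=7 in base 13:
n in base 13: [4, 3]
k in base 13: [0, 7]
C(55,7) mod 13 = ∏ C(n_i, k_i) mod 13
Digit binomials (mod 13): C(4,0) = 1; C(3,7) = 0 (k_i > n_i)
Product: 1 × 0 = 0 ≡ 0 (mod 13)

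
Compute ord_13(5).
4

13 is prime, so ord(5) divides φ(13) = 12.
Divisors of 12: 1, 2, 3, 4, 6, 12.
Repeated squaring: 5^1 ≡ 5, 5^2 ≡ 12, 5^4 ≡ 1, 5^8 ≡ 1 (mod 13).
Test 5^d mod 13 for each divisor d in increasing order:
5^1 ≡ 5
5^2 ≡ 12
5^3 = 5^2·5^1 ≡ 8
5^4 ≡ 1  ← first divisor giving 1
The order is 4.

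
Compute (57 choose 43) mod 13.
7

Using Lucas' theorem:
Write n=57 and k=43 in base 13:
n in base 13: [4, 5]
k in base 13: [3, 4]
C(57,43) mod 13 = ∏ C(n_i, k_i) mod 13
Digit binomials (mod 13): C(4,3) = 4; C(5,4) = 5
Product: 4 × 5 = 20 ≡ 7 (mod 13)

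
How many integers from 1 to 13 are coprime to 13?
12

13 = 13
φ(n) = n × ∏(1 - 1/p) for each prime p dividing n
φ(13) = 13 × (1 - 1/13) = 12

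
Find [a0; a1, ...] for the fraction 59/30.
[1; 1, 29]

Euclidean algorithm steps:
59 = 1 × 30 + 29
30 = 1 × 29 + 1
29 = 29 × 1 + 0
Continued fraction: [1; 1, 29]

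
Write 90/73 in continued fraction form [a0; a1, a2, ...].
[1; 4, 3, 2, 2]

Euclidean algorithm steps:
90 = 1 × 73 + 17
73 = 4 × 17 + 5
17 = 3 × 5 + 2
5 = 2 × 2 + 1
2 = 2 × 1 + 0
Continued fraction: [1; 4, 3, 2, 2]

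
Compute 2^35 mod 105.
53

Repeated squaring. Binary of 35 = 100011.
2^1 ≡ 2 (mod 105); 2^2 ≡ 4 (mod 105); 2^4 ≡ 16 (mod 105); 2^8 ≡ 46 (mod 105); 2^16 ≡ 16 (mod 105); 2^32 ≡ 46 (mod 105)
2^35 = 2^1 × 2^2 × 2^32 ≡ 53 (mod 105)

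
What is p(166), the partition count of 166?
189334822579

p(n) counts ways to write n as a sum of positive integers (order ignored).
Euler's pentagonal recurrence: p(k) = p(k-1) + p(k-2) - p(k-5) - p(k-7) + p(k-12) + p(k-15) - ... (offsets j(3j∓1)/2, signs ++--, p(0)=1, p(<0)=0).
DP table for k = 0..165: p(0)=1, p(1)=1, p(2)=2, p(3)=3, p(4)=5, p(5)=7, p(6)=11, p(7)=15, p(8)=22, p(9)=30, p(10)=42, p(11)=56, p(12)=77, p(13)=101, p(14)=135, p(15)=176, p(16)=231, p(17)=297, p(18)=385, p(19)=490, p(20)=627, p(21)=792, p(22)=1002, p(23)=1255, p(24)=1575, p(25)=1958, p(26)=2436, p(27)=3010, p(28)=3718, p(29)=4565, p(30)=5604, p(31)=6842, p(32)=8349, p(33)=10143, p(34)=12310, p(35)=14883, p(36)=17977, p(37)=21637, p(38)=26015, p(39)=31185, p(40)=37338, p(41)=44583, p(42)=53174, p(43)=63261, p(44)=75175, p(45)=89134, p(46)=105558, p(47)=124754, p(48)=147273, p(49)=173525, p(50)=204226, p(51)=239943, p(52)=281589, p(53)=329931, p(54)=386155, p(55)=451276, p(56)=526823, p(57)=614154, p(58)=715220, p(59)=831820, p(60)=966467, p(61)=1121505, p(62)=1300156, p(63)=1505499, p(64)=1741630, p(65)=2012558, p(66)=2323520, p(67)=2679689, p(68)=3087735, p(69)=3554345, p(70)=4087968, p(71)=4697205, p(72)=5392783, p(73)=6185689, p(74)=7089500, p(75)=8118264, p(76)=9289091, p(77)=10619863, p(78)=12132164, p(79)=13848650, p(80)=15796476, p(81)=18004327, p(82)=20506255, p(83)=23338469, p(84)=26543660, p(85)=30167357, p(86)=34262962, p(87)=38887673, p(88)=44108109, p(89)=49995925, p(90)=56634173, p(91)=64112359, p(92)=72533807, p(93)=82010177, p(94)=92669720, p(95)=104651419, p(96)=118114304, p(97)=133230930, p(98)=150198136, p(99)=169229875, p(100)=190569292, p(101)=214481126, p(102)=241265379, p(103)=271248950, p(104)=304801365, p(105)=342325709, p(106)=384276336, p(107)=431149389, p(108)=483502844, p(109)=541946240, p(110)=607163746, p(111)=679903203, p(112)=761002156, p(113)=851376628, p(114)=952050665, p(115)=1064144451, p(116)=1188908248, p(117)=1327710076, p(118)=1482074143, p(119)=1653668665, p(120)=1844349560, p(121)=2056148051, p(122)=2291320912, p(123)=2552338241, p(124)=2841940500, p(125)=3163127352, p(126)=3519222692, p(127)=3913864295, p(128)=4351078600, p(129)=4835271870, p(130)=5371315400, p(131)=5964539504, p(132)=6620830889, p(133)=7346629512, p(134)=8149040695, p(135)=9035836076, p(136)=10015581680, p(137)=11097645016, p(138)=12292341831, p(139)=13610949895, p(140)=15065878135, p(141)=16670689208, p(142)=18440293320, p(143)=20390982757, p(144)=22540654445, p(145)=24908858009, p(146)=27517052599, p(147)=30388671978, p(148)=33549419497, p(149)=37027355200, p(150)=40853235313, p(151)=45060624582, p(152)=49686288421, p(153)=54770336324, p(154)=60356673280, p(155)=66493182097, p(156)=73232243759, p(157)=80630964769, p(158)=88751778802, p(159)=97662728555, p(160)=107438159466, p(161)=118159068427, p(162)=129913904637, p(163)=142798995930, p(164)=156919475295, p(165)=172389800255.
Final step: p(166) = p(165) + p(164) - p(161) - p(159) + p(154) + p(151) - p(144) - p(140) + p(131) + p(126) - p(115) - p(109) + p(96) + p(89) - p(74) - p(66) + p(49) + p(40) - p(21) - p(11)
= 172389800255 + 156919475295 - 118159068427 - 97662728555 + 60356673280 + 45060624582 - 22540654445 - 15065878135 + 5964539504 + 3519222692 - 1064144451 - 541946240 + 118114304 + 49995925 - 7089500 - 2323520 + 173525 + 37338 - 792 - 56
= 189334822579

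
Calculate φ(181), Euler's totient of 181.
180

181 = 181
φ(n) = n × ∏(1 - 1/p) for each prime p dividing n
φ(181) = 181 × (1 - 1/181) = 180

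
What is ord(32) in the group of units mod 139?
138

139 is prime, so ord(32) divides φ(139) = 138.
Divisors of 138: 1, 2, 3, 6, 23, 46, 69, 138.
Repeated squaring: 32^1 ≡ 32, 32^2 ≡ 51, 32^4 ≡ 99, 32^8 ≡ 71, 32^16 ≡ 37, 32^32 ≡ 118, 32^64 ≡ 24, 32^128 ≡ 20 (mod 139).
Test 32^d mod 139 for each divisor d in increasing order:
32^1 ≡ 32
32^2 ≡ 51
32^3 = 32^2·32^1 ≡ 103
32^6 = 32^4·32^2 ≡ 45
32^23 = 32^16·32^4·32^2·32^1 ≡ 43
32^46 = 32^32·32^8·32^4·32^2 ≡ 42
32^69 = 32^64·32^4·32^1 ≡ 138
32^138 = 32^128·32^8·32^2 ≡ 1  ← first divisor giving 1
The order is 138.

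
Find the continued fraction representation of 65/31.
[2; 10, 3]

Euclidean algorithm steps:
65 = 2 × 31 + 3
31 = 10 × 3 + 1
3 = 3 × 1 + 0
Continued fraction: [2; 10, 3]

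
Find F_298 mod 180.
19

Matrix identity: Q^n = [[F_(n+1), F_n], [F_n, F_(n-1)]] with Q = [[1,1],[1,0]].
n = 298 = 100101010₂. Square-and-multiply, entries mod 180:
Q^1 = [[1,1],[1,0]]
Q^2 = (Q^1)² = [[2,1],[1,1]]
Q^4 = (Q^2)² = [[5,3],[3,2]]
Q^9 = (Q^4)²·Q = [[55,34],[34,21]]
Q^18 = (Q^9)² = [[41,64],[64,157]]
Q^37 = (Q^18)²·Q = [[89,17],[17,72]]
Q^74 = (Q^37)² = [[110,37],[37,73]]
Q^149 = (Q^74)²·Q = [[80,149],[149,111]]
Q^298 = (Q^149)² = [[161,19],[19,142]]
F_298 mod 180 = Q^298[0][1] = 19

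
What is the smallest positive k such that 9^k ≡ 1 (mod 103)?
17

103 is prime, so ord(9) divides φ(103) = 102.
Divisors of 102: 1, 2, 3, 6, 17, 34, 51, 102.
Repeated squaring: 9^1 ≡ 9, 9^2 ≡ 81, 9^4 ≡ 72, 9^8 ≡ 34, 9^16 ≡ 23, 9^32 ≡ 14, 9^64 ≡ 93 (mod 103).
Test 9^d mod 103 for each divisor d in increasing order:
9^1 ≡ 9
9^2 ≡ 81
9^3 = 9^2·9^1 ≡ 8
9^6 = 9^4·9^2 ≡ 64
9^17 = 9^16·9^1 ≡ 1  ← first divisor giving 1
The order is 17.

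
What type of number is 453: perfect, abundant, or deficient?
deficient

Proper divisors of 453: sum = 1 + 3 + 151 = 155
Since 155 < 453, 453 is deficient.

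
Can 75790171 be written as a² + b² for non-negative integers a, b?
Not possible

Factorization: 75790171 = 37 × 127^3
By Fermat: n is sum of two squares iff every prime p ≡ 3 (mod 4) appears to even power.
Prime(s) ≡ 3 (mod 4) with odd exponent: [(127, 3)]
Therefore 75790171 cannot be expressed as a² + b².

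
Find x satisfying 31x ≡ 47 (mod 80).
x ≡ 17 (mod 80)

gcd(31, 80) = 1, which divides 47, so solutions exist.
Find 31^(-1) mod 80 by the extended Euclidean algorithm:
80 = 2 × 31 + 18  ⟹  18 = (1)·80 + (-2)·31
31 = 1 × 18 + 13  ⟹  13 = (-1)·80 + (3)·31
18 = 1 × 13 + 5  ⟹  5 = (2)·80 + (-5)·31
13 = 2 × 5 + 3  ⟹  3 = (-5)·80 + (13)·31
5 = 1 × 3 + 2  ⟹  2 = (7)·80 + (-18)·31
3 = 1 × 2 + 1  ⟹  1 = (-12)·80 + (31)·31
So (31)·31 ≡ 1 (mod 80), i.e. 31^(-1) ≡ 31 (mod 80).
x ≡ 31 × 47 = 1457 ≡ 17 (mod 80).
Check: 31 × 17 = 527 ≡ 47 (mod 80).
Unique solution: x ≡ 17 (mod 80)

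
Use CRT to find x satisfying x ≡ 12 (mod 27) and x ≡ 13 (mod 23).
174

Using Chinese Remainder Theorem:
M = 27 × 23 = 621
M1 = 23, M2 = 27
y1 = 23^(-1) mod 27 = 20
y2 = 27^(-1) mod 23 = 6
x = (12×23×20 + 13×27×6) mod 621 = 174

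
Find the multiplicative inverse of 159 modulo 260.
139

gcd(159, 260) = 1, so the inverse exists.
Extended Euclidean algorithm on (260, 159):
260 = 1 × 159 + 101  ⟹  101 = (1)·260 + (-1)·159
159 = 1 × 101 + 58  ⟹  58 = (-1)·260 + (2)·159
101 = 1 × 58 + 43  ⟹  43 = (2)·260 + (-3)·159
58 = 1 × 43 + 15  ⟹  15 = (-3)·260 + (5)·159
43 = 2 × 15 + 13  ⟹  13 = (8)·260 + (-13)·159
15 = 1 × 13 + 2  ⟹  2 = (-11)·260 + (18)·159
13 = 6 × 2 + 1  ⟹  1 = (74)·260 + (-121)·159
So (-121)·159 ≡ 1 (mod 260), i.e. 159^(-1) ≡ -121 ≡ 139 (mod 260).
Check: 159 × 139 = 22101 ≡ 1 (mod 260)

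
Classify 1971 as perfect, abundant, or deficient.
deficient

Proper divisors of 1971: sum = 1 + 3 + 9 + 27 + 73 + 219 + 657 = 989
Since 989 < 1971, 1971 is deficient.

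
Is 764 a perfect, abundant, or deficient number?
deficient

Proper divisors of 764: sum = 1 + 2 + 4 + 191 + 382 = 580
Since 580 < 764, 764 is deficient.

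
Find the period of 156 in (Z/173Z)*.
172

173 is prime, so ord(156) divides φ(173) = 172.
Divisors of 172: 1, 2, 4, 43, 86, 172.
Repeated squaring: 156^1 ≡ 156, 156^2 ≡ 116, 156^4 ≡ 135, 156^8 ≡ 60, 156^16 ≡ 140, 156^32 ≡ 51, 156^64 ≡ 6, 156^128 ≡ 36 (mod 173).
Test 156^d mod 173 for each divisor d in increasing order:
156^1 ≡ 156
156^2 ≡ 116
156^4 ≡ 135
156^43 = 156^32·156^8·156^2·156^1 ≡ 93
156^86 = 156^64·156^16·156^4·156^2 ≡ 172
156^172 = 156^128·156^32·156^8·156^4 ≡ 1  ← first divisor giving 1
The order is 172.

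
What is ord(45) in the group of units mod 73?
72

73 is prime, so ord(45) divides φ(73) = 72.
Divisors of 72: 1, 2, 3, 4, 6, 8, 9, 12, 18, 24, 36, 72.
Repeated squaring: 45^1 ≡ 45, 45^2 ≡ 54, 45^4 ≡ 69, 45^8 ≡ 16, 45^16 ≡ 37, 45^32 ≡ 55, 45^64 ≡ 32 (mod 73).
Test 45^d mod 73 for each divisor d in increasing order:
45^1 ≡ 45
45^2 ≡ 54
45^3 = 45^2·45^1 ≡ 21
45^4 ≡ 69
45^6 = 45^4·45^2 ≡ 3
45^8 ≡ 16
45^9 = 45^8·45^1 ≡ 63
45^12 = 45^8·45^4 ≡ 9
45^18 = 45^16·45^2 ≡ 27
45^24 = 45^16·45^8 ≡ 8
45^36 = 45^32·45^4 ≡ 72
45^72 = 45^64·45^8 ≡ 1  ← first divisor giving 1
The order is 72.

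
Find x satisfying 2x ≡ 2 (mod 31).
x ≡ 1 (mod 31)

gcd(2, 31) = 1, which divides 2, so solutions exist.
Find 2^(-1) mod 31 by the extended Euclidean algorithm:
31 = 15 × 2 + 1  ⟹  1 = (1)·31 + (-15)·2
So (-15)·2 ≡ 1 (mod 31), i.e. 2^(-1) ≡ -15 ≡ 16 (mod 31).
x ≡ 16 × 2 = 32 ≡ 1 (mod 31).
Check: 2 × 1 = 2 ≡ 2 (mod 31).
Unique solution: x ≡ 1 (mod 31)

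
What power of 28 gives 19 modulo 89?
19

Baby-step giant-step with step n = ⌈√89⌉ = 10.
Baby steps 28^j mod 89 (j:value) for j=0..9: 0:1, 1:28, 2:72, 3:58, 4:22, 5:82, 6:71, 7:30, 8:39, 9:24.
Giant-step multiplier: 28^(-10) ≡ 28^(88-10) = 28^78 ≡ 20 (mod 89).
Giant steps γ_i = 19·20^i mod 89: γ_0=19, γ_1=24 (in table at j=9).
x = i·n + j = 1·10 + 9 = 19.
Check: 28^19 ≡ 19 (mod 89).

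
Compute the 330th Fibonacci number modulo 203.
195

Matrix identity: Q^n = [[F_(n+1), F_n], [F_n, F_(n-1)]] with Q = [[1,1],[1,0]].
n = 330 = 101001010₂. Square-and-multiply, entries mod 203:
Q^1 = [[1,1],[1,0]]
Q^2 = (Q^1)² = [[2,1],[1,1]]
Q^5 = (Q^2)²·Q = [[8,5],[5,3]]
Q^10 = (Q^5)² = [[89,55],[55,34]]
Q^20 = (Q^10)² = [[187,66],[66,121]]
Q^41 = (Q^20)²·Q = [[174,146],[146,28]]
Q^82 = (Q^41)² = [[30,57],[57,176]]
Q^165 = (Q^82)²·Q = [[57,89],[89,171]]
Q^330 = (Q^165)² = [[5,195],[195,13]]
F_330 mod 203 = Q^330[0][1] = 195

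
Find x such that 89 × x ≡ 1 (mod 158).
87

gcd(89, 158) = 1, so the inverse exists.
Extended Euclidean algorithm on (158, 89):
158 = 1 × 89 + 69  ⟹  69 = (1)·158 + (-1)·89
89 = 1 × 69 + 20  ⟹  20 = (-1)·158 + (2)·89
69 = 3 × 20 + 9  ⟹  9 = (4)·158 + (-7)·89
20 = 2 × 9 + 2  ⟹  2 = (-9)·158 + (16)·89
9 = 4 × 2 + 1  ⟹  1 = (40)·158 + (-71)·89
So (-71)·89 ≡ 1 (mod 158), i.e. 89^(-1) ≡ -71 ≡ 87 (mod 158).
Check: 89 × 87 = 7743 ≡ 1 (mod 158)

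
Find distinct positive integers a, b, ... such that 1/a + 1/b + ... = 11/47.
1/5 + 1/30 + 1/1410

Greedy algorithm:
11/47: ceiling(47/11) = 5, use 1/5
8/235: ceiling(235/8) = 30, use 1/30
1/1410: ceiling(1410/1) = 1410, use 1/1410
Result: 11/47 = 1/5 + 1/30 + 1/1410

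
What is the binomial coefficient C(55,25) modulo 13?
0

Using Lucas' theorem:
Write n=55 and k=25 in base 13:
n in base 13: [4, 3]
k in base 13: [1, 12]
C(55,25) mod 13 = ∏ C(n_i, k_i) mod 13
Digit binomials (mod 13): C(4,1) = 4; C(3,12) = 0 (k_i > n_i)
Product: 4 × 0 = 0 ≡ 0 (mod 13)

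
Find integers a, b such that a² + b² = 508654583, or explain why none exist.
Not possible

Factorization: 508654583 = 73 × 191^3
By Fermat: n is sum of two squares iff every prime p ≡ 3 (mod 4) appears to even power.
Prime(s) ≡ 3 (mod 4) with odd exponent: [(191, 3)]
Therefore 508654583 cannot be expressed as a² + b².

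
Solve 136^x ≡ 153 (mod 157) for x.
84

Baby-step giant-step with step n = ⌈√157⌉ = 13.
Baby steps 136^j mod 157 (j:value) for j=0..12: 0:1, 1:136, 2:127, 3:2, 4:115, 5:97, 6:4, 7:73, 8:37, 9:8, 10:146, 11:74, 12:16.
Giant-step multiplier: 136^(-13) ≡ 136^(156-13) = 136^143 ≡ 107 (mod 157).
Giant steps γ_i = 153·107^i mod 157: γ_0=153, γ_1=43, γ_2=48, γ_3=112, γ_4=52, γ_5=69, γ_6=4 (in table at j=6).
x = i·n + j = 6·13 + 6 = 84.
Check: 136^84 ≡ 153 (mod 157).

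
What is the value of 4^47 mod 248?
16

Repeated squaring. Binary of 47 = 101111.
4^1 ≡ 4 (mod 248); 4^2 ≡ 16 (mod 248); 4^4 ≡ 8 (mod 248); 4^8 ≡ 64 (mod 248); 4^16 ≡ 128 (mod 248); 4^32 ≡ 16 (mod 248)
4^47 = 4^1 × 4^2 × 4^4 × 4^8 × 4^32 ≡ 16 (mod 248)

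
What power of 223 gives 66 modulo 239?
152

Baby-step giant-step with step n = ⌈√239⌉ = 16.
Baby steps 223^j mod 239 (j:value) for j=0..15: 0:1, 1:223, 2:17, 3:206, 4:50, 5:156, 6:133, 7:23, 8:110, 9:152, 10:197, 11:194, 12:3, 13:191, 14:51, 15:140.
Giant-step multiplier: 223^(-16) ≡ 223^(238-16) = 223^222 ≡ 145 (mod 239).
Giant steps γ_i = 66·145^i mod 239: γ_0=66, γ_1=10, γ_2=16, γ_3=169, γ_4=127, γ_5=12, γ_6=67, γ_7=155, γ_8=9, γ_9=110 (in table at j=8).
x = i·n + j = 9·16 + 8 = 152.
Check: 223^152 ≡ 66 (mod 239).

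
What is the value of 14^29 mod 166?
66

Repeated squaring. Binary of 29 = 11101.
14^1 ≡ 14 (mod 166); 14^2 ≡ 30 (mod 166); 14^4 ≡ 70 (mod 166); 14^8 ≡ 86 (mod 166); 14^16 ≡ 92 (mod 166)
14^29 = 14^1 × 14^4 × 14^8 × 14^16 ≡ 66 (mod 166)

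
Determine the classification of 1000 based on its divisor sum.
abundant

Proper divisors of 1000: sum = 1 + 2 + 4 + 5 + 8 + 10 + 20 + 25 + 40 + 50 + 100 + 125 + 200 + 250 + 500 = 1340
Since 1340 > 1000, 1000 is abundant.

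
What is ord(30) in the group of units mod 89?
88

89 is prime, so ord(30) divides φ(89) = 88.
Divisors of 88: 1, 2, 4, 8, 11, 22, 44, 88.
Repeated squaring: 30^1 ≡ 30, 30^2 ≡ 10, 30^4 ≡ 11, 30^8 ≡ 32, 30^16 ≡ 45, 30^32 ≡ 67, 30^64 ≡ 39 (mod 89).
Test 30^d mod 89 for each divisor d in increasing order:
30^1 ≡ 30
30^2 ≡ 10
30^4 ≡ 11
30^8 ≡ 32
30^11 = 30^8·30^2·30^1 ≡ 77
30^22 = 30^16·30^4·30^2 ≡ 55
30^44 = 30^32·30^8·30^4 ≡ 88
30^88 = 30^64·30^16·30^8 ≡ 1  ← first divisor giving 1
The order is 88.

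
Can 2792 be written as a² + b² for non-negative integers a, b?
26² + 46² (a=26, b=46)

Factorization: 2792 = 2^3 × 349
By Fermat: n is sum of two squares iff every prime p ≡ 3 (mod 4) appears to even power.
All primes ≡ 3 (mod 4) appear to even power.
Search a = 0, 1, 2, … for 2792 - a² a perfect square: first hit at a = 26: 2792 - 676 = 2116 = 46².
2792 = 26² + 46² = 676 + 2116 ✓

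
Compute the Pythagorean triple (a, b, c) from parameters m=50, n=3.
(2491, 300, 2509)

Euclid's formula: a = m² - n², b = 2mn, c = m² + n²
m = 50, n = 3
a = 50² - 3² = 2500 - 9 = 2491
b = 2 × 50 × 3 = 300
c = 50² + 3² = 2500 + 9 = 2509
Verification: 2491² + 300² = 6205081 + 90000 = 6295081 = 2509² ✓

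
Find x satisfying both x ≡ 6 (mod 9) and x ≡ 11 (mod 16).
123

Using Chinese Remainder Theorem:
M = 9 × 16 = 144
M1 = 16, M2 = 9
y1 = 16^(-1) mod 9 = 4
y2 = 9^(-1) mod 16 = 9
x = (6×16×4 + 11×9×9) mod 144 = 123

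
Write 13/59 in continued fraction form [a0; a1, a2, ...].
[0; 4, 1, 1, 6]

Euclidean algorithm steps:
13 = 0 × 59 + 13
59 = 4 × 13 + 7
13 = 1 × 7 + 6
7 = 1 × 6 + 1
6 = 6 × 1 + 0
Continued fraction: [0; 4, 1, 1, 6]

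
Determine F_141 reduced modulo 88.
34

Matrix identity: Q^n = [[F_(n+1), F_n], [F_n, F_(n-1)]] with Q = [[1,1],[1,0]].
n = 141 = 10001101₂. Square-and-multiply, entries mod 88:
Q^1 = [[1,1],[1,0]]
Q^2 = (Q^1)² = [[2,1],[1,1]]
Q^4 = (Q^2)² = [[5,3],[3,2]]
Q^8 = (Q^4)² = [[34,21],[21,13]]
Q^17 = (Q^8)²·Q = [[32,13],[13,19]]
Q^35 = (Q^17)²·Q = [[8,49],[49,47]]
Q^70 = (Q^35)² = [[1,55],[55,34]]
Q^141 = (Q^70)²·Q = [[23,34],[34,77]]
F_141 mod 88 = Q^141[0][1] = 34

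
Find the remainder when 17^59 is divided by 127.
79

Repeated squaring. Binary of 59 = 111011.
17^1 ≡ 17 (mod 127); 17^2 ≡ 35 (mod 127); 17^4 ≡ 82 (mod 127); 17^8 ≡ 120 (mod 127); 17^16 ≡ 49 (mod 127); 17^32 ≡ 115 (mod 127)
17^59 = 17^1 × 17^2 × 17^8 × 17^16 × 17^32 ≡ 79 (mod 127)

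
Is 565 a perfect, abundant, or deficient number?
deficient

Proper divisors of 565: sum = 1 + 5 + 113 = 119
Since 119 < 565, 565 is deficient.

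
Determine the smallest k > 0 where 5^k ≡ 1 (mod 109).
27

109 is prime, so ord(5) divides φ(109) = 108.
Divisors of 108: 1, 2, 3, 4, 6, 9, 12, 18, 27, 36, 54, 108.
Repeated squaring: 5^1 ≡ 5, 5^2 ≡ 25, 5^4 ≡ 80, 5^8 ≡ 78, 5^16 ≡ 89, 5^32 ≡ 73, 5^64 ≡ 97 (mod 109).
Test 5^d mod 109 for each divisor d in increasing order:
5^1 ≡ 5
5^2 ≡ 25
5^3 = 5^2·5^1 ≡ 16
5^4 ≡ 80
5^6 = 5^4·5^2 ≡ 38
5^9 = 5^8·5^1 ≡ 63
5^12 = 5^8·5^4 ≡ 27
5^18 = 5^16·5^2 ≡ 45
5^27 = 5^16·5^8·5^2·5^1 ≡ 1  ← first divisor giving 1
The order is 27.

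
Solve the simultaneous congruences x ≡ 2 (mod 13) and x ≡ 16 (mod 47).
392

Using Chinese Remainder Theorem:
M = 13 × 47 = 611
M1 = 47, M2 = 13
y1 = 47^(-1) mod 13 = 5
y2 = 13^(-1) mod 47 = 29
x = (2×47×5 + 16×13×29) mod 611 = 392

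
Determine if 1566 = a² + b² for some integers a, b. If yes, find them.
Not possible

Factorization: 1566 = 2 × 3^3 × 29
By Fermat: n is sum of two squares iff every prime p ≡ 3 (mod 4) appears to even power.
Prime(s) ≡ 3 (mod 4) with odd exponent: [(3, 3)]
Therefore 1566 cannot be expressed as a² + b².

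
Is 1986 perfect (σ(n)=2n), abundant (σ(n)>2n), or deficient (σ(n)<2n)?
abundant

Proper divisors of 1986: sum = 1 + 2 + 3 + 6 + 331 + 662 + 993 = 1998
Since 1998 > 1986, 1986 is abundant.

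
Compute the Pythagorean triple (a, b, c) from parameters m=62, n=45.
(1819, 5580, 5869)

Euclid's formula: a = m² - n², b = 2mn, c = m² + n²
m = 62, n = 45
a = 62² - 45² = 3844 - 2025 = 1819
b = 2 × 62 × 45 = 5580
c = 62² + 45² = 3844 + 2025 = 5869
Verification: 1819² + 5580² = 3308761 + 31136400 = 34445161 = 5869² ✓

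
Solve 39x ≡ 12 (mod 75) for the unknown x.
x ≡ 8 (mod 25)

gcd(39, 75) = 3, which divides 12, so solutions exist.
Divide through by 3: 13x ≡ 4 (mod 25).
Find 13^(-1) mod 25 by the extended Euclidean algorithm:
25 = 1 × 13 + 12  ⟹  12 = (1)·25 + (-1)·13
13 = 1 × 12 + 1  ⟹  1 = (-1)·25 + (2)·13
So (2)·13 ≡ 1 (mod 25), i.e. 13^(-1) ≡ 2 (mod 25).
x ≡ 2 × 4 = 8 ≡ 8 (mod 25).
Check: 39 × 8 = 312 ≡ 12 (mod 75).
x ≡ 8 (mod 25), giving 3 solutions mod 75.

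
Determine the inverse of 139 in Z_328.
59

gcd(139, 328) = 1, so the inverse exists.
Extended Euclidean algorithm on (328, 139):
328 = 2 × 139 + 50  ⟹  50 = (1)·328 + (-2)·139
139 = 2 × 50 + 39  ⟹  39 = (-2)·328 + (5)·139
50 = 1 × 39 + 11  ⟹  11 = (3)·328 + (-7)·139
39 = 3 × 11 + 6  ⟹  6 = (-11)·328 + (26)·139
11 = 1 × 6 + 5  ⟹  5 = (14)·328 + (-33)·139
6 = 1 × 5 + 1  ⟹  1 = (-25)·328 + (59)·139
So (59)·139 ≡ 1 (mod 328), i.e. 139^(-1) ≡ 59 (mod 328).
Check: 139 × 59 = 8201 ≡ 1 (mod 328)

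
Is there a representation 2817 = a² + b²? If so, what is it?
36² + 39² (a=36, b=39)

Factorization: 2817 = 3^2 × 313
By Fermat: n is sum of two squares iff every prime p ≡ 3 (mod 4) appears to even power.
All primes ≡ 3 (mod 4) appear to even power.
Search a = 0, 1, 2, … for 2817 - a² a perfect square: first hit at a = 36: 2817 - 1296 = 1521 = 39².
2817 = 36² + 39² = 1296 + 1521 ✓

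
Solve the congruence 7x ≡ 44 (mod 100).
x ≡ 92 (mod 100)

gcd(7, 100) = 1, which divides 44, so solutions exist.
Find 7^(-1) mod 100 by the extended Euclidean algorithm:
100 = 14 × 7 + 2  ⟹  2 = (1)·100 + (-14)·7
7 = 3 × 2 + 1  ⟹  1 = (-3)·100 + (43)·7
So (43)·7 ≡ 1 (mod 100), i.e. 7^(-1) ≡ 43 (mod 100).
x ≡ 43 × 44 = 1892 ≡ 92 (mod 100).
Check: 7 × 92 = 644 ≡ 44 (mod 100).
Unique solution: x ≡ 92 (mod 100)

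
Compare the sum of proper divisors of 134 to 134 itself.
deficient

Proper divisors of 134: sum = 1 + 2 + 67 = 70
Since 70 < 134, 134 is deficient.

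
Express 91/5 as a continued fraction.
[18; 5]

Euclidean algorithm steps:
91 = 18 × 5 + 1
5 = 5 × 1 + 0
Continued fraction: [18; 5]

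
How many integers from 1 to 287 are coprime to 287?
240

287 = 7 × 41
φ(n) = n × ∏(1 - 1/p) for each prime p dividing n
φ(287) = 287 × (1 - 1/7) × (1 - 1/41) = 240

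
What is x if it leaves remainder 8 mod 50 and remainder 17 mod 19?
758

Using Chinese Remainder Theorem:
M = 50 × 19 = 950
M1 = 19, M2 = 50
y1 = 19^(-1) mod 50 = 29
y2 = 50^(-1) mod 19 = 8
x = (8×19×29 + 17×50×8) mod 950 = 758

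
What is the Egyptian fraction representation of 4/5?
1/2 + 1/4 + 1/20

Greedy algorithm:
4/5: ceiling(5/4) = 2, use 1/2
3/10: ceiling(10/3) = 4, use 1/4
1/20: ceiling(20/1) = 20, use 1/20
Result: 4/5 = 1/2 + 1/4 + 1/20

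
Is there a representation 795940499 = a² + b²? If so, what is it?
Not possible

Factorization: 795940499 = 101 × 199^3
By Fermat: n is sum of two squares iff every prime p ≡ 3 (mod 4) appears to even power.
Prime(s) ≡ 3 (mod 4) with odd exponent: [(199, 3)]
Therefore 795940499 cannot be expressed as a² + b².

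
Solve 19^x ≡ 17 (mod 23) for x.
21

Baby-step giant-step with step n = ⌈√23⌉ = 5.
Baby steps 19^j mod 23 (j:value) for j=0..4: 0:1, 1:19, 2:16, 3:5, 4:3.
Giant-step multiplier: 19^(-5) ≡ 19^(22-5) = 19^17 ≡ 21 (mod 23).
Giant steps γ_i = 17·21^i mod 23: γ_0=17, γ_1=12, γ_2=22, γ_3=2, γ_4=19 (in table at j=1).
x = i·n + j = 4·5 + 1 = 21.
Check: 19^21 ≡ 17 (mod 23).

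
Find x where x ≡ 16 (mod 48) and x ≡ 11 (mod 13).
544

Using Chinese Remainder Theorem:
M = 48 × 13 = 624
M1 = 13, M2 = 48
y1 = 13^(-1) mod 48 = 37
y2 = 48^(-1) mod 13 = 3
x = (16×13×37 + 11×48×3) mod 624 = 544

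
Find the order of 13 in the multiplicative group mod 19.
18

19 is prime, so ord(13) divides φ(19) = 18.
Divisors of 18: 1, 2, 3, 6, 9, 18.
Repeated squaring: 13^1 ≡ 13, 13^2 ≡ 17, 13^4 ≡ 4, 13^8 ≡ 16, 13^16 ≡ 9 (mod 19).
Test 13^d mod 19 for each divisor d in increasing order:
13^1 ≡ 13
13^2 ≡ 17
13^3 = 13^2·13^1 ≡ 12
13^6 = 13^4·13^2 ≡ 11
13^9 = 13^8·13^1 ≡ 18
13^18 = 13^16·13^2 ≡ 1  ← first divisor giving 1
The order is 18.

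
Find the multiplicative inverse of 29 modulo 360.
149

gcd(29, 360) = 1, so the inverse exists.
Extended Euclidean algorithm on (360, 29):
360 = 12 × 29 + 12  ⟹  12 = (1)·360 + (-12)·29
29 = 2 × 12 + 5  ⟹  5 = (-2)·360 + (25)·29
12 = 2 × 5 + 2  ⟹  2 = (5)·360 + (-62)·29
5 = 2 × 2 + 1  ⟹  1 = (-12)·360 + (149)·29
So (149)·29 ≡ 1 (mod 360), i.e. 29^(-1) ≡ 149 (mod 360).
Check: 29 × 149 = 4321 ≡ 1 (mod 360)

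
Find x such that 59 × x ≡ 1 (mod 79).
75

gcd(59, 79) = 1, so the inverse exists.
Extended Euclidean algorithm on (79, 59):
79 = 1 × 59 + 20  ⟹  20 = (1)·79 + (-1)·59
59 = 2 × 20 + 19  ⟹  19 = (-2)·79 + (3)·59
20 = 1 × 19 + 1  ⟹  1 = (3)·79 + (-4)·59
So (-4)·59 ≡ 1 (mod 79), i.e. 59^(-1) ≡ -4 ≡ 75 (mod 79).
Check: 59 × 75 = 4425 ≡ 1 (mod 79)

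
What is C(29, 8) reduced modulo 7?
4

Using Lucas' theorem:
Write n=29 and k=8 in base 7:
n in base 7: [4, 1]
k in base 7: [1, 1]
C(29,8) mod 7 = ∏ C(n_i, k_i) mod 7
Digit binomials (mod 7): C(4,1) = 4; C(1,1) = 1
Product: 4 × 1 = 4 ≡ 4 (mod 7)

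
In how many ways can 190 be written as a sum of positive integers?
1667727404093

p(n) counts ways to write n as a sum of positive integers (order ignored).
Euler's pentagonal recurrence: p(k) = p(k-1) + p(k-2) - p(k-5) - p(k-7) + p(k-12) + p(k-15) - ... (offsets j(3j∓1)/2, signs ++--, p(0)=1, p(<0)=0).
DP table for k = 0..189: p(0)=1, p(1)=1, p(2)=2, p(3)=3, p(4)=5, p(5)=7, p(6)=11, p(7)=15, p(8)=22, p(9)=30, p(10)=42, p(11)=56, p(12)=77, p(13)=101, p(14)=135, p(15)=176, p(16)=231, p(17)=297, p(18)=385, p(19)=490, p(20)=627, p(21)=792, p(22)=1002, p(23)=1255, p(24)=1575, p(25)=1958, p(26)=2436, p(27)=3010, p(28)=3718, p(29)=4565, p(30)=5604, p(31)=6842, p(32)=8349, p(33)=10143, p(34)=12310, p(35)=14883, p(36)=17977, p(37)=21637, p(38)=26015, p(39)=31185, p(40)=37338, p(41)=44583, p(42)=53174, p(43)=63261, p(44)=75175, p(45)=89134, p(46)=105558, p(47)=124754, p(48)=147273, p(49)=173525, p(50)=204226, p(51)=239943, p(52)=281589, p(53)=329931, p(54)=386155, p(55)=451276, p(56)=526823, p(57)=614154, p(58)=715220, p(59)=831820, p(60)=966467, p(61)=1121505, p(62)=1300156, p(63)=1505499, p(64)=1741630, p(65)=2012558, p(66)=2323520, p(67)=2679689, p(68)=3087735, p(69)=3554345, p(70)=4087968, p(71)=4697205, p(72)=5392783, p(73)=6185689, p(74)=7089500, p(75)=8118264, p(76)=9289091, p(77)=10619863, p(78)=12132164, p(79)=13848650, p(80)=15796476, p(81)=18004327, p(82)=20506255, p(83)=23338469, p(84)=26543660, p(85)=30167357, p(86)=34262962, p(87)=38887673, p(88)=44108109, p(89)=49995925, p(90)=56634173, p(91)=64112359, p(92)=72533807, p(93)=82010177, p(94)=92669720, p(95)=104651419, p(96)=118114304, p(97)=133230930, p(98)=150198136, p(99)=169229875, p(100)=190569292, p(101)=214481126, p(102)=241265379, p(103)=271248950, p(104)=304801365, p(105)=342325709, p(106)=384276336, p(107)=431149389, p(108)=483502844, p(109)=541946240, p(110)=607163746, p(111)=679903203, p(112)=761002156, p(113)=851376628, p(114)=952050665, p(115)=1064144451, p(116)=1188908248, p(117)=1327710076, p(118)=1482074143, p(119)=1653668665, p(120)=1844349560, p(121)=2056148051, p(122)=2291320912, p(123)=2552338241, p(124)=2841940500, p(125)=3163127352, p(126)=3519222692, p(127)=3913864295, p(128)=4351078600, p(129)=4835271870, p(130)=5371315400, p(131)=5964539504, p(132)=6620830889, p(133)=7346629512, p(134)=8149040695, p(135)=9035836076, p(136)=10015581680, p(137)=11097645016, p(138)=12292341831, p(139)=13610949895, p(140)=15065878135, p(141)=16670689208, p(142)=18440293320, p(143)=20390982757, p(144)=22540654445, p(145)=24908858009, p(146)=27517052599, p(147)=30388671978, p(148)=33549419497, p(149)=37027355200, p(150)=40853235313, p(151)=45060624582, p(152)=49686288421, p(153)=54770336324, p(154)=60356673280, p(155)=66493182097, p(156)=73232243759, p(157)=80630964769, p(158)=88751778802, p(159)=97662728555, p(160)=107438159466, p(161)=118159068427, p(162)=129913904637, p(163)=142798995930, p(164)=156919475295, p(165)=172389800255, p(166)=189334822579, p(167)=207890420102, p(168)=228204732751, p(169)=250438925115, p(170)=274768617130, p(171)=301384802048, p(172)=330495499613, p(173)=362326859895, p(174)=397125074750, p(175)=435157697830, p(176)=476715857290, p(177)=522115831195, p(178)=571701605655, p(179)=625846753120, p(180)=684957390936, p(181)=749474411781, p(182)=819876908323, p(183)=896684817527, p(184)=980462880430, p(185)=1071823774337, p(186)=1171432692373, p(187)=1280011042268, p(188)=1398341745571, p(189)=1527273599625.
Final step: p(190) = p(189) + p(188) - p(185) - p(183) + p(178) + p(175) - p(168) - p(164) + p(155) + p(150) - p(139) - p(133) + p(120) + p(113) - p(98) - p(90) + p(73) + p(64) - p(45) - p(35) + p(14) + p(3)
= 1527273599625 + 1398341745571 - 1071823774337 - 896684817527 + 571701605655 + 435157697830 - 228204732751 - 156919475295 + 66493182097 + 40853235313 - 13610949895 - 7346629512 + 1844349560 + 851376628 - 150198136 - 56634173 + 6185689 + 1741630 - 89134 - 14883 + 135 + 3
= 1667727404093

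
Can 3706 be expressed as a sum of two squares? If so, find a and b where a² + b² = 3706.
15² + 59² (a=15, b=59)

Factorization: 3706 = 2 × 17 × 109
By Fermat: n is sum of two squares iff every prime p ≡ 3 (mod 4) appears to even power.
All primes ≡ 3 (mod 4) appear to even power.
Search a = 0, 1, 2, … for 3706 - a² a perfect square: first hit at a = 15: 3706 - 225 = 3481 = 59².
3706 = 15² + 59² = 225 + 3481 ✓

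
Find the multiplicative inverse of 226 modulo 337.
85

gcd(226, 337) = 1, so the inverse exists.
Extended Euclidean algorithm on (337, 226):
337 = 1 × 226 + 111  ⟹  111 = (1)·337 + (-1)·226
226 = 2 × 111 + 4  ⟹  4 = (-2)·337 + (3)·226
111 = 27 × 4 + 3  ⟹  3 = (55)·337 + (-82)·226
4 = 1 × 3 + 1  ⟹  1 = (-57)·337 + (85)·226
So (85)·226 ≡ 1 (mod 337), i.e. 226^(-1) ≡ 85 (mod 337).
Check: 226 × 85 = 19210 ≡ 1 (mod 337)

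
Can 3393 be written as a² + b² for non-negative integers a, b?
12² + 57² (a=12, b=57)

Factorization: 3393 = 3^2 × 13 × 29
By Fermat: n is sum of two squares iff every prime p ≡ 3 (mod 4) appears to even power.
All primes ≡ 3 (mod 4) appear to even power.
Search a = 0, 1, 2, … for 3393 - a² a perfect square: first hit at a = 12: 3393 - 144 = 3249 = 57².
3393 = 12² + 57² = 144 + 3249 ✓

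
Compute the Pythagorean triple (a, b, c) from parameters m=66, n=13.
(4187, 1716, 4525)

Euclid's formula: a = m² - n², b = 2mn, c = m² + n²
m = 66, n = 13
a = 66² - 13² = 4356 - 169 = 4187
b = 2 × 66 × 13 = 1716
c = 66² + 13² = 4356 + 169 = 4525
Verification: 4187² + 1716² = 17530969 + 2944656 = 20475625 = 4525² ✓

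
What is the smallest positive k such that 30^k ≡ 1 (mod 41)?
40

41 is prime, so ord(30) divides φ(41) = 40.
Divisors of 40: 1, 2, 4, 5, 8, 10, 20, 40.
Repeated squaring: 30^1 ≡ 30, 30^2 ≡ 39, 30^4 ≡ 4, 30^8 ≡ 16, 30^16 ≡ 10, 30^32 ≡ 18 (mod 41).
Test 30^d mod 41 for each divisor d in increasing order:
30^1 ≡ 30
30^2 ≡ 39
30^4 ≡ 4
30^5 = 30^4·30^1 ≡ 38
30^8 ≡ 16
30^10 = 30^8·30^2 ≡ 9
30^20 = 30^16·30^4 ≡ 40
30^40 = 30^32·30^8 ≡ 1  ← first divisor giving 1
The order is 40.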